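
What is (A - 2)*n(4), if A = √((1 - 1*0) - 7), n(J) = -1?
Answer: 2 - I*√6 ≈ 2.0 - 2.4495*I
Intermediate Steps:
A = I*√6 (A = √((1 + 0) - 7) = √(1 - 7) = √(-6) = I*√6 ≈ 2.4495*I)
(A - 2)*n(4) = (I*√6 - 2)*(-1) = (-2 + I*√6)*(-1) = 2 - I*√6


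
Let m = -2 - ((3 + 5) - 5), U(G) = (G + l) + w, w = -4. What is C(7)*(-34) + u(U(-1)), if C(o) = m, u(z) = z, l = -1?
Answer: 164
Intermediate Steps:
U(G) = -5 + G (U(G) = (G - 1) - 4 = (-1 + G) - 4 = -5 + G)
m = -5 (m = -2 - (8 - 5) = -2 - 1*3 = -2 - 3 = -5)
C(o) = -5
C(7)*(-34) + u(U(-1)) = -5*(-34) + (-5 - 1) = 170 - 6 = 164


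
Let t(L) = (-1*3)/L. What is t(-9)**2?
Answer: 1/9 ≈ 0.11111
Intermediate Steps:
t(L) = -3/L
t(-9)**2 = (-3/(-9))**2 = (-3*(-1/9))**2 = (1/3)**2 = 1/9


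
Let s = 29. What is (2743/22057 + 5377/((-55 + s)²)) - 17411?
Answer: -259486817895/14910532 ≈ -17403.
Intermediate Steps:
(2743/22057 + 5377/((-55 + s)²)) - 17411 = (2743/22057 + 5377/((-55 + 29)²)) - 17411 = (2743*(1/22057) + 5377/((-26)²)) - 17411 = (2743/22057 + 5377/676) - 17411 = 120454757/14910532 - 17411 = -259486817895/14910532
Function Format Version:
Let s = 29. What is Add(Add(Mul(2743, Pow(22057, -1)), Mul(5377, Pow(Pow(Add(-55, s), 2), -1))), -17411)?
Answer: Rational(-259486817895, 14910532) ≈ -17403.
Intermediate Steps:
Add(Add(Mul(2743, Pow(22057, -1)), Mul(5377, Pow(Pow(Add(-55, s), 2), -1))), -17411) = Add(Add(Mul(2743, Pow(22057, -1)), Mul(5377, Pow(Pow(Add(-55, 29), 2), -1))), -17411) = Add(Add(Mul(2743, Rational(1, 22057)), Mul(5377, Pow(Pow(-26, 2), -1))), -17411) = Add(Add(Rational(2743, 22057), Mul(5377, Pow(676, -1))), -17411) = Add(Add(Rational(2743, 22057), Mul(5377, Rational(1, 676))), -17411) = Add(Add(Rational(2743, 22057), Rational(5377, 676)), -17411) = Add(Rational(120454757, 14910532), -17411) = Rational(-259486817895, 14910532)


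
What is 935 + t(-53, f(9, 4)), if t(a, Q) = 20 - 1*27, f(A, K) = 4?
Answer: 928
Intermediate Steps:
t(a, Q) = -7 (t(a, Q) = 20 - 27 = -7)
935 + t(-53, f(9, 4)) = 935 - 7 = 928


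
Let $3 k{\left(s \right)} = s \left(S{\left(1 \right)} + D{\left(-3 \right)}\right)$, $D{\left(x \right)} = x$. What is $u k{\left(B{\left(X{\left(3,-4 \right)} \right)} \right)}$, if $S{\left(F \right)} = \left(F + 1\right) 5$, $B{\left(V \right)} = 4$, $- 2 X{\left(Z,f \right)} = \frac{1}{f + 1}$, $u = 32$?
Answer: $\frac{896}{3} \approx 298.67$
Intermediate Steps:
$X{\left(Z,f \right)} = - \frac{1}{2 \left(1 + f\right)}$ ($X{\left(Z,f \right)} = - \frac{1}{2 \left(f + 1\right)} = - \frac{1}{2 \left(1 + f\right)}$)
$S{\left(F \right)} = 5 + 5 F$ ($S{\left(F \right)} = \left(1 + F\right) 5 = 5 + 5 F$)
$k{\left(s \right)} = \frac{7 s}{3}$ ($k{\left(s \right)} = \frac{s \left(\left(5 + 5 \cdot 1\right) - 3\right)}{3} = \frac{s \left(\left(5 + 5\right) - 3\right)}{3} = \frac{s \left(10 - 3\right)}{3} = \frac{s 7}{3} = \frac{7 s}{3}$)
$u k{\left(B{\left(X{\left(3,-4 \right)} \right)} \right)} = 32 \cdot \frac{7}{3} \cdot 4 = 32 \cdot \frac{28}{3} = \frac{896}{3}$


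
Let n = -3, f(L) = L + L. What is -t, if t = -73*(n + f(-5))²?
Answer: 12337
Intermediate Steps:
f(L) = 2*L
t = -12337 (t = -73*(-3 + 2*(-5))² = -73*(-3 - 10)² = -73*(-13)² = -73*169 = -12337)
-t = -1*(-12337) = 12337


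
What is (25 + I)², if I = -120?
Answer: 9025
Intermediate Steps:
(25 + I)² = (25 - 120)² = (-95)² = 9025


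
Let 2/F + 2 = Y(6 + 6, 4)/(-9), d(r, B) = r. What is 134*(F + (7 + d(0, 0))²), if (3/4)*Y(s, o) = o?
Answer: 226192/35 ≈ 6462.6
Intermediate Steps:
Y(s, o) = 4*o/3
F = -27/35 (F = 2/(-2 + ((4/3)*4)/(-9)) = 2/(-2 - ⅑*16/3) = 2/(-2 - 16/27) = 2/(-70/27) = 2*(-27/70) = -27/35 ≈ -0.77143)
134*(F + (7 + d(0, 0))²) = 134*(-27/35 + (7 + 0)²) = 134*(-27/35 + 7²) = 134*(-27/35 + 49) = 134*(1688/35) = 226192/35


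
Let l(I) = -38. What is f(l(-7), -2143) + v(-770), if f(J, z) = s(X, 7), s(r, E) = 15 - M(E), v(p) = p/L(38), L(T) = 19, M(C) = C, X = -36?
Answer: -618/19 ≈ -32.526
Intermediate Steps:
v(p) = p/19
s(r, E) = 15 - E
f(J, z) = 8 (f(J, z) = 15 - 1*7 = 15 - 7 = 8)
f(l(-7), -2143) + v(-770) = 8 + (1/19)*(-770) = 8 - 770/19 = -618/19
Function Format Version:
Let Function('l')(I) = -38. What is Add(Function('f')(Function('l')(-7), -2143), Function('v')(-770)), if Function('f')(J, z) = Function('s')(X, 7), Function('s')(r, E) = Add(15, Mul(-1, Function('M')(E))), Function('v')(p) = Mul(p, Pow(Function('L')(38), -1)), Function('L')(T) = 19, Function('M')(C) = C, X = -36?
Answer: Rational(-618, 19) ≈ -32.526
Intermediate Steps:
Function('v')(p) = Mul(Rational(1, 19), p) (Function('v')(p) = Mul(p, Pow(19, -1)) = Mul(p, Rational(1, 19)) = Mul(Rational(1, 19), p))
Function('s')(r, E) = Add(15, Mul(-1, E))
Function('f')(J, z) = 8 (Function('f')(J, z) = Add(15, Mul(-1, 7)) = Add(15, -7) = 8)
Add(Function('f')(Function('l')(-7), -2143), Function('v')(-770)) = Add(8, Mul(Rational(1, 19), -770)) = Add(8, Rational(-770, 19)) = Rational(-618, 19)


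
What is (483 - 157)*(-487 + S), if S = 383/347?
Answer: -54965556/347 ≈ -1.5840e+5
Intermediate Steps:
S = 383/347 (S = 383*(1/347) = 383/347 ≈ 1.1037)
(483 - 157)*(-487 + S) = (483 - 157)*(-487 + 383/347) = 326*(-168606/347) = -54965556/347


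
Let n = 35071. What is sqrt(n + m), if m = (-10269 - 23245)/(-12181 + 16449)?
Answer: sqrt(159676031438)/2134 ≈ 187.25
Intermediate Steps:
m = -16757/2134 (m = -33514/4268 = -33514*1/4268 = -16757/2134 ≈ -7.8524)
sqrt(n + m) = sqrt(35071 - 16757/2134) = sqrt(74824757/2134) = sqrt(159676031438)/2134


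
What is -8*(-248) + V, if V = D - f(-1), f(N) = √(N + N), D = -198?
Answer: 1786 - I*√2 ≈ 1786.0 - 1.4142*I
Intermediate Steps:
f(N) = √2*√N (f(N) = √(2*N) = √2*√N)
V = -198 - I*√2 (V = -198 - √2*√(-1) = -198 - √2*I = -198 - I*√2 ≈ -198.0 - 1.4142*I)
-8*(-248) + V = -8*(-248) + (-198 - I*√2) = 1984 + (-198 - I*√2) = 1786 - I*√2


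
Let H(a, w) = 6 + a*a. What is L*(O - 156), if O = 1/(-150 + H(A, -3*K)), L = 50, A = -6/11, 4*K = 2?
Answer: -67816225/8694 ≈ -7800.3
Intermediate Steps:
K = ½ (K = (¼)*2 = ½ ≈ 0.50000)
A = -6/11 (A = -6*1/11 = -6/11 ≈ -0.54545)
H(a, w) = 6 + a²
O = -121/17388 (O = 1/(-150 + (6 + (-6/11)²)) = 1/(-150 + (6 + 36/121)) = 1/(-150 + 762/121) = 1/(-17388/121) = -121/17388 ≈ -0.0069588)
L*(O - 156) = 50*(-121/17388 - 156) = 50*(-2712649/17388) = -67816225/8694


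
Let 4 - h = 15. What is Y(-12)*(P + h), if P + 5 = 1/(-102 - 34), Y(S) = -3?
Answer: 6531/136 ≈ 48.022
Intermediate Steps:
h = -11 (h = 4 - 1*15 = 4 - 15 = -11)
P = -681/136 (P = -5 + 1/(-102 - 34) = -5 + 1/(-136) = -5 - 1/136 = -681/136 ≈ -5.0074)
Y(-12)*(P + h) = -3*(-681/136 - 11) = -3*(-2177/136) = 6531/136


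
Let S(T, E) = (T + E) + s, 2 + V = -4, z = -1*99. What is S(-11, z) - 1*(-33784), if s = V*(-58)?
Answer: 34022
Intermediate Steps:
z = -99
V = -6 (V = -2 - 4 = -6)
s = 348 (s = -6*(-58) = 348)
S(T, E) = 348 + E + T (S(T, E) = (T + E) + 348 = (E + T) + 348 = 348 + E + T)
S(-11, z) - 1*(-33784) = (348 - 99 - 11) - 1*(-33784) = 238 + 33784 = 34022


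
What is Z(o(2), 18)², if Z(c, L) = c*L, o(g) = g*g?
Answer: 5184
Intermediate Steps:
o(g) = g²
Z(c, L) = L*c
Z(o(2), 18)² = (18*2²)² = (18*4)² = 72² = 5184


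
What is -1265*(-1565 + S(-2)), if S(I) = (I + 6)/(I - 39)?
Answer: 81173785/41 ≈ 1.9798e+6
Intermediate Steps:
S(I) = (6 + I)/(-39 + I)
-1265*(-1565 + S(-2)) = -1265*(-1565 + (6 - 2)/(-39 - 2)) = -1265*(-1565 + 4/(-41)) = -1265*(-1565 - 1/41*4) = -1265*(-1565 - 4/41) = -1265*(-64169/41) = 81173785/41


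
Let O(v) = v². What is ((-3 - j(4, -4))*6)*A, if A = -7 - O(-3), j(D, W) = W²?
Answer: 1824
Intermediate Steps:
A = -16 (A = -7 - 1*(-3)² = -7 - 1*9 = -7 - 9 = -16)
((-3 - j(4, -4))*6)*A = ((-3 - 1*(-4)²)*6)*(-16) = ((-3 - 1*16)*6)*(-16) = ((-3 - 16)*6)*(-16) = -19*6*(-16) = -114*(-16) = 1824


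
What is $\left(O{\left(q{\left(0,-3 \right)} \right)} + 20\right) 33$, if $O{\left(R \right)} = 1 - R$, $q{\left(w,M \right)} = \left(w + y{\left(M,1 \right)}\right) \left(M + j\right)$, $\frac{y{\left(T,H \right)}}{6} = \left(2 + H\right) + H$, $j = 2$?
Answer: $1485$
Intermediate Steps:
$y{\left(T,H \right)} = 12 + 12 H$ ($y{\left(T,H \right)} = 6 \left(\left(2 + H\right) + H\right) = 6 \left(2 + 2 H\right) = 12 + 12 H$)
$q{\left(w,M \right)} = \left(2 + M\right) \left(24 + w\right)$ ($q{\left(w,M \right)} = \left(w + \left(12 + 12 \cdot 1\right)\right) \left(M + 2\right) = \left(w + \left(12 + 12\right)\right) \left(2 + M\right) = \left(w + 24\right) \left(2 + M\right) = \left(24 + w\right) \left(2 + M\right) = \left(2 + M\right) \left(24 + w\right)$)
$\left(O{\left(q{\left(0,-3 \right)} \right)} + 20\right) 33 = \left(\left(1 - \left(48 + 2 \cdot 0 + 24 \left(-3\right) - 0\right)\right) + 20\right) 33 = \left(\left(1 - \left(48 + 0 - 72 + 0\right)\right) + 20\right) 33 = \left(\left(1 - -24\right) + 20\right) 33 = \left(\left(1 + 24\right) + 20\right) 33 = \left(25 + 20\right) 33 = 45 \cdot 33 = 1485$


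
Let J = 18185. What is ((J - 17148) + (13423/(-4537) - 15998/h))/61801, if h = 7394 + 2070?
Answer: 1704894693/102062373868 ≈ 0.016704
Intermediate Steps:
h = 9464
((J - 17148) + (13423/(-4537) - 15998/h))/61801 = ((18185 - 17148) + (13423/(-4537) - 15998/9464))/61801 = (1037 + (13423*(-1/4537) - 15998*1/9464))*(1/61801) = (1037 + (-13423/4537 - 7999/4732))*(1/61801) = (1037 - 7677623/1651468)*(1/61801) = (1704894693/1651468)*(1/61801) = 1704894693/102062373868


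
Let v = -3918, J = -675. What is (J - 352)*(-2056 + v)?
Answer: 6135298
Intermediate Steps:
(J - 352)*(-2056 + v) = (-675 - 352)*(-2056 - 3918) = -1027*(-5974) = 6135298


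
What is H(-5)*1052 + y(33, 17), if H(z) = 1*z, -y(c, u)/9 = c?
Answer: -5557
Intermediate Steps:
y(c, u) = -9*c
H(z) = z
H(-5)*1052 + y(33, 17) = -5*1052 - 9*33 = -5260 - 297 = -5557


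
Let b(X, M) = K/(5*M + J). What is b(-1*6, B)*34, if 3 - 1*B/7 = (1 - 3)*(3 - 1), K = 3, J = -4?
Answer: 102/241 ≈ 0.42324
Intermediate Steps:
B = 49 (B = 21 - 7*(1 - 3)*(3 - 1) = 21 - (-14)*2 = 21 - 7*(-4) = 21 + 28 = 49)
b(X, M) = 3/(-4 + 5*M) (b(X, M) = 3/(5*M - 4) = 3/(-4 + 5*M))
b(-1*6, B)*34 = (3/(-4 + 5*49))*34 = (3/(-4 + 245))*34 = (3/241)*34 = 102/241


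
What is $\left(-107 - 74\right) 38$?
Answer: $-6878$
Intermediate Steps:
$\left(-107 - 74\right) 38 = \left(-181\right) 38 = -6878$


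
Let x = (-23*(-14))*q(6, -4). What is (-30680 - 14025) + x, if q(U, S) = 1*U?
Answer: -42773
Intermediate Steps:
q(U, S) = U
x = 1932 (x = -23*(-14)*6 = 322*6 = 1932)
(-30680 - 14025) + x = (-30680 - 14025) + 1932 = -44705 + 1932 = -42773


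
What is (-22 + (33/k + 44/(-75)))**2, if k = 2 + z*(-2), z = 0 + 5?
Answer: 256864729/360000 ≈ 713.51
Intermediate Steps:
z = 5
k = -8 (k = 2 + 5*(-2) = 2 - 10 = -8)
(-22 + (33/k + 44/(-75)))**2 = (-22 + (33/(-8) + 44/(-75)))**2 = (-22 + (33*(-1/8) + 44*(-1/75)))**2 = (-22 + (-33/8 - 44/75))**2 = (-22 - 2827/600)**2 = (-16027/600)**2 = 256864729/360000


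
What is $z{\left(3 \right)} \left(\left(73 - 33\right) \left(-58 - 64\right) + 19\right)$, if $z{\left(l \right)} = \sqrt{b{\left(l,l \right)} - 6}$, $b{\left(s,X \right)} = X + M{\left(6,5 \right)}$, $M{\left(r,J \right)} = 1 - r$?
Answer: $- 9722 i \sqrt{2} \approx - 13749.0 i$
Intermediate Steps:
$b{\left(s,X \right)} = -5 + X$ ($b{\left(s,X \right)} = X + \left(1 - 6\right) = X - 5 = -5 + X$)
$z{\left(l \right)} = \sqrt{-11 + l}$ ($z{\left(l \right)} = \sqrt{\left(-5 + l\right) - 6} = \sqrt{-11 + l}$)
$z{\left(3 \right)} \left(\left(73 - 33\right) \left(-58 - 64\right) + 19\right) = \sqrt{-11 + 3} \left(\left(73 - 33\right) \left(-58 - 64\right) + 19\right) = \sqrt{-8} \left(40 \left(-122\right) + 19\right) = 2 i \sqrt{2} \left(-4880 + 19\right) = 2 i \sqrt{2} \left(-4861\right) = - 9722 i \sqrt{2}$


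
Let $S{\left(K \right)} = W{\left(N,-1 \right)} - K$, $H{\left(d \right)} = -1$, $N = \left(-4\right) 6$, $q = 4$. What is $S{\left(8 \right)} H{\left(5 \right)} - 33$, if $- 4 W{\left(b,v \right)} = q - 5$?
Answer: $- \frac{101}{4} \approx -25.25$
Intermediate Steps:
$N = -24$
$W{\left(b,v \right)} = \frac{1}{4}$ ($W{\left(b,v \right)} = - \frac{4 - 5}{4} = \left(- \frac{1}{4}\right) \left(-1\right) = \frac{1}{4}$)
$S{\left(K \right)} = \frac{1}{4} - K$
$S{\left(8 \right)} H{\left(5 \right)} - 33 = \left(\frac{1}{4} - 8\right) \left(-1\right) - 33 = \left(- \frac{31}{4}\right) \left(-1\right) - 33 = \frac{31}{4} - 33 = - \frac{101}{4}$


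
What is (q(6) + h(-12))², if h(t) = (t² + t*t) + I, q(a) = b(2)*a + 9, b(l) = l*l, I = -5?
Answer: 99856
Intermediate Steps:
b(l) = l²
q(a) = 9 + 4*a (q(a) = 2²*a + 9 = 4*a + 9 = 9 + 4*a)
h(t) = -5 + 2*t² (h(t) = (t² + t*t) - 5 = (t² + t²) - 5 = 2*t² - 5 = -5 + 2*t²)
(q(6) + h(-12))² = ((9 + 4*6) + (-5 + 2*(-12)²))² = ((9 + 24) + (-5 + 2*144))² = (33 + (-5 + 288))² = (33 + 283)² = 316² = 99856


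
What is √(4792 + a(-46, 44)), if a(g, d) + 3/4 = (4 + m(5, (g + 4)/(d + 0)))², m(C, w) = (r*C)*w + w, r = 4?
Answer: √2443574/22 ≈ 71.054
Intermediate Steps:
m(C, w) = w + 4*C*w (m(C, w) = (4*C)*w + w = 4*C*w + w = w + 4*C*w)
a(g, d) = -¾ + (4 + 21*(4 + g)/d)² (a(g, d) = -¾ + (4 + ((g + 4)/(d + 0))*(1 + 4*5))² = -¾ + (4 + ((4 + g)/d)*(1 + 20))² = -¾ + (4 + ((4 + g)/d)*21)² = -¾ + (4 + 21*(4 + g)/d)²)
√(4792 + a(-46, 44)) = √(4792 + (-¾ + (84 + 4*44 + 21*(-46))²/44²)) = √(4792 + (-¾ + (84 + 176 - 966)²/1936)) = √(4792 + (-¾ + (1/1936)*(-706)²)) = √(4792 + (-¾ + (1/1936)*498436)) = √(4792 + (-¾ + 124609/484)) = √(4792 + 62123/242) = √(1221787/242) = √2443574/22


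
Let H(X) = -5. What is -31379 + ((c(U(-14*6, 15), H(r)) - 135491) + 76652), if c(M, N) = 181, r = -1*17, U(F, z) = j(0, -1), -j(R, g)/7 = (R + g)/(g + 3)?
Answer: -90037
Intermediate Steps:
j(R, g) = -7*(R + g)/(3 + g) (j(R, g) = -7*(R + g)/(g + 3) = -7*(R + g)/(3 + g))
U(F, z) = 7/2 (U(F, z) = 7*(-1*0 - 1*(-1))/(3 - 1) = 7*(0 + 1)/2 = 7*(1/2)*1 = 7/2)
r = -17
-31379 + ((c(U(-14*6, 15), H(r)) - 135491) + 76652) = -31379 + ((181 - 135491) + 76652) = -31379 + (-135310 + 76652) = -31379 - 58658 = -90037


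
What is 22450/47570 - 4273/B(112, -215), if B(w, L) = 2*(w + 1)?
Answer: -19819291/1075082 ≈ -18.435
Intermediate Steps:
B(w, L) = 2 + 2*w (B(w, L) = 2*(1 + w) = 2 + 2*w)
22450/47570 - 4273/B(112, -215) = 22450/47570 - 4273/(2 + 2*112) = 22450*(1/47570) - 4273/(2 + 224) = 2245/4757 - 4273/226 = -19819291/1075082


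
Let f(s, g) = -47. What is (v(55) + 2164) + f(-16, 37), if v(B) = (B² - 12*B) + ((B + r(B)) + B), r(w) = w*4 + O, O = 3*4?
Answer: 4824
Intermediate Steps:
O = 12
r(w) = 12 + 4*w (r(w) = w*4 + 12 = 4*w + 12 = 12 + 4*w)
v(B) = 12 + B² - 6*B (v(B) = (B² - 12*B) + ((B + (12 + 4*B)) + B) = (B² - 12*B) + ((12 + 5*B) + B) = (B² - 12*B) + (12 + 6*B) = 12 + B² - 6*B)
(v(55) + 2164) + f(-16, 37) = ((12 + 55² - 6*55) + 2164) - 47 = ((12 + 3025 - 330) + 2164) - 47 = (2707 + 2164) - 47 = 4871 - 47 = 4824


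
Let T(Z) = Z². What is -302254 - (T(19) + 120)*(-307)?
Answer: -154587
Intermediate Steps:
-302254 - (T(19) + 120)*(-307) = -302254 - (19² + 120)*(-307) = -302254 - (361 + 120)*(-307) = -302254 - 481*(-307) = -302254 - 1*(-147667) = -302254 + 147667 = -154587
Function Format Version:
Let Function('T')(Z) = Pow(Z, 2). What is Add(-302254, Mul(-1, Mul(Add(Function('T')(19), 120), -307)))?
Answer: -154587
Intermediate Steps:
Add(-302254, Mul(-1, Mul(Add(Function('T')(19), 120), -307))) = Add(-302254, Mul(-1, Mul(Add(Pow(19, 2), 120), -307))) = Add(-302254, Mul(-1, Mul(Add(361, 120), -307))) = Add(-302254, Mul(-1, Mul(481, -307))) = Add(-302254, Mul(-1, -147667)) = Add(-302254, 147667) = -154587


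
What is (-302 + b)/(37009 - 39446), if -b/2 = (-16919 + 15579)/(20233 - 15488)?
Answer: 286062/2312713 ≈ 0.12369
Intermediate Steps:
b = 536/949 (b = -2*(-16919 + 15579)/(20233 - 15488) = -(-2680)/4745 = -2*(-268/949) = 536/949 ≈ 0.56481)
(-302 + b)/(37009 - 39446) = (-302 + 536/949)/(37009 - 39446) = -286062/949/(-2437) = -286062/949*(-1/2437) = 286062/2312713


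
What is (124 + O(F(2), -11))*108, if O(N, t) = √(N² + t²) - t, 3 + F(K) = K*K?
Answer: 14580 + 108*√122 ≈ 15773.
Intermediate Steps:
F(K) = -3 + K² (F(K) = -3 + K*K = -3 + K²)
(124 + O(F(2), -11))*108 = (124 + (√((-3 + 2²)² + (-11)²) - 1*(-11)))*108 = (124 + (√((-3 + 4)² + 121) + 11))*108 = (124 + (√(1² + 121) + 11))*108 = (124 + (√(1 + 121) + 11))*108 = (124 + (√122 + 11))*108 = (124 + (11 + √122))*108 = (135 + √122)*108 = 14580 + 108*√122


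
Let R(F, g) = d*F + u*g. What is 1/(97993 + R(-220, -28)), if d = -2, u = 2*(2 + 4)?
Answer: 1/98097 ≈ 1.0194e-5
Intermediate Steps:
u = 12 (u = 2*6 = 12)
R(F, g) = -2*F + 12*g
1/(97993 + R(-220, -28)) = 1/(97993 + (-2*(-220) + 12*(-28))) = 1/(97993 + (440 - 336)) = 1/(97993 + 104) = 1/98097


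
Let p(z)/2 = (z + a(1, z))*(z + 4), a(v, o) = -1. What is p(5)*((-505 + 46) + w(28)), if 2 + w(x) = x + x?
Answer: -29160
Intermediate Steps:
w(x) = -2 + 2*x (w(x) = -2 + (x + x) = -2 + 2*x)
p(z) = 2*(-1 + z)*(4 + z) (p(z) = 2*((z - 1)*(z + 4)) = 2*((-1 + z)*(4 + z)) = 2*(-1 + z)*(4 + z))
p(5)*((-505 + 46) + w(28)) = (-8 + 2*5**2 + 6*5)*((-505 + 46) + (-2 + 2*28)) = (-8 + 2*25 + 30)*(-459 + (-2 + 56)) = (-8 + 50 + 30)*(-459 + 54) = 72*(-405) = -29160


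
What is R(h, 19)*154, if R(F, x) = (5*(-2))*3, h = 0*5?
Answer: -4620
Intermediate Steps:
h = 0
R(F, x) = -30 (R(F, x) = -10*3 = -30)
R(h, 19)*154 = -30*154 = -4620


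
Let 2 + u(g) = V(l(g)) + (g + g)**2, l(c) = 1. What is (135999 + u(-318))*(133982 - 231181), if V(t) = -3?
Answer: -52535087510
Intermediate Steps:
u(g) = -5 + 4*g**2 (u(g) = -2 + (-3 + (g + g)**2) = -2 + (-3 + (2*g)**2) = -2 + (-3 + 4*g**2) = -5 + 4*g**2)
(135999 + u(-318))*(133982 - 231181) = (135999 + (-5 + 4*(-318)**2))*(133982 - 231181) = (135999 + (-5 + 4*101124))*(-97199) = (135999 + (-5 + 404496))*(-97199) = (135999 + 404491)*(-97199) = 540490*(-97199) = -52535087510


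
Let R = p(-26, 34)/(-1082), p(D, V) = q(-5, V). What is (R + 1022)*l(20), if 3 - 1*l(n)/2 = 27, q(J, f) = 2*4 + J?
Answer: -26539224/541 ≈ -49056.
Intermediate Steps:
q(J, f) = 8 + J
l(n) = -48 (l(n) = 6 - 2*27 = 6 - 54 = -48)
p(D, V) = 3 (p(D, V) = 8 - 5 = 3)
R = -3/1082 (R = 3/(-1082) = 3*(-1/1082) = -3/1082 ≈ -0.0027726)
(R + 1022)*l(20) = (-3/1082 + 1022)*(-48) = (1105801/1082)*(-48) = -26539224/541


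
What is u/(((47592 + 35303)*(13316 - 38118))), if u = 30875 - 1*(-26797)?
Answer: -28836/1027980895 ≈ -2.8051e-5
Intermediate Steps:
u = 57672 (u = 30875 + 26797 = 57672)
u/(((47592 + 35303)*(13316 - 38118))) = 57672/(((47592 + 35303)*(13316 - 38118))) = 57672/((82895*(-24802))) = 57672/(-2055961790) = 57672*(-1/2055961790) = -28836/1027980895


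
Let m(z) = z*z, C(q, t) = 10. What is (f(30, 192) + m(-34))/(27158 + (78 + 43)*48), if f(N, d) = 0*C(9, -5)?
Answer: 578/16483 ≈ 0.035066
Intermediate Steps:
m(z) = z²
f(N, d) = 0 (f(N, d) = 0*10 = 0)
(f(30, 192) + m(-34))/(27158 + (78 + 43)*48) = (0 + (-34)²)/(27158 + (78 + 43)*48) = (0 + 1156)/(27158 + 121*48) = 1156/(27158 + 5808) = 1156/32966 = 1156*(1/32966) = 578/16483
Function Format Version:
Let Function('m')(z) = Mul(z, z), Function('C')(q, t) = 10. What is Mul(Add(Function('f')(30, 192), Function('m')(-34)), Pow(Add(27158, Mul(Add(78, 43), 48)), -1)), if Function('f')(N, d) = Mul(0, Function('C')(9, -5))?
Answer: Rational(578, 16483) ≈ 0.035066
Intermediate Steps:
Function('m')(z) = Pow(z, 2)
Function('f')(N, d) = 0 (Function('f')(N, d) = Mul(0, 10) = 0)
Mul(Add(Function('f')(30, 192), Function('m')(-34)), Pow(Add(27158, Mul(Add(78, 43), 48)), -1)) = Mul(Add(0, Pow(-34, 2)), Pow(Add(27158, Mul(Add(78, 43), 48)), -1)) = Mul(Add(0, 1156), Pow(Add(27158, Mul(121, 48)), -1)) = Mul(1156, Pow(Add(27158, 5808), -1)) = Mul(1156, Pow(32966, -1)) = Mul(1156, Rational(1, 32966)) = Rational(578, 16483)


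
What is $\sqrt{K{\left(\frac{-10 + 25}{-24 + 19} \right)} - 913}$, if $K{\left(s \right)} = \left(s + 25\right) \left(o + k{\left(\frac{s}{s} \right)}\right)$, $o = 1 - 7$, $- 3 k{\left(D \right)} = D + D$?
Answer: $\frac{17 i \sqrt{33}}{3} \approx 32.552 i$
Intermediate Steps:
$k{\left(D \right)} = - \frac{2 D}{3}$ ($k{\left(D \right)} = - \frac{D + D}{3} = - \frac{2 D}{3}$)
$o = -6$ ($o = 1 - 7 = -6$)
$K{\left(s \right)} = - \frac{500}{3} - \frac{20 s}{3}$ ($K{\left(s \right)} = \left(s + 25\right) \left(-6 - \frac{2 \frac{s}{s}}{3}\right) = \left(25 + s\right) \left(-6 - \frac{2}{3}\right) = \left(25 + s\right) \left(- \frac{20}{3}\right) = - \frac{500}{3} - \frac{20 s}{3}$)
$\sqrt{K{\left(\frac{-10 + 25}{-24 + 19} \right)} - 913} = \sqrt{\left(- \frac{500}{3} - \frac{20 \frac{-10 + 25}{-24 + 19}}{3}\right) - 913} = \sqrt{\left(- \frac{500}{3} - \frac{20 \frac{15}{-5}}{3}\right) - 913} = \sqrt{\left(- \frac{500}{3} - \frac{20 \cdot 15 \left(- \frac{1}{5}\right)}{3}\right) - 913} = \sqrt{\left(- \frac{500}{3} - -20\right) - 913} = \sqrt{\left(- \frac{500}{3} + 20\right) - 913} = \sqrt{- \frac{440}{3} - 913} = \sqrt{- \frac{3179}{3}} = \frac{17 i \sqrt{33}}{3}$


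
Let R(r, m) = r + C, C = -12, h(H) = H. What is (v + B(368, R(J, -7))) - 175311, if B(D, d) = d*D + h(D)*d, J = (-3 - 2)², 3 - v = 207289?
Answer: -373029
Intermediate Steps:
v = -207286 (v = 3 - 1*207289 = 3 - 207289 = -207286)
J = 25 (J = (-5)² = 25)
R(r, m) = -12 + r (R(r, m) = r - 12 = -12 + r)
B(D, d) = 2*D*d (B(D, d) = d*D + D*d = D*d + D*d = 2*D*d)
(v + B(368, R(J, -7))) - 175311 = (-207286 + 2*368*(-12 + 25)) - 175311 = (-207286 + 2*368*13) - 175311 = (-207286 + 9568) - 175311 = -197718 - 175311 = -373029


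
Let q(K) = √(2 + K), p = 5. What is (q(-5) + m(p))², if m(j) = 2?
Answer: (2 + I*√3)² ≈ 1.0 + 6.9282*I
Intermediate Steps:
(q(-5) + m(p))² = (√(2 - 5) + 2)² = (√(-3) + 2)² = (I*√3 + 2)² = (2 + I*√3)²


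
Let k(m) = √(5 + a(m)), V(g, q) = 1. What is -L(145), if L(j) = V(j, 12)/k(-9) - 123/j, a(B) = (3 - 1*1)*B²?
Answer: 123/145 - √167/167 ≈ 0.77089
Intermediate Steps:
a(B) = 2*B² (a(B) = (3 - 1)*B² = 2*B²)
k(m) = √(5 + 2*m²)
L(j) = -123/j + √167/167 (L(j) = 1/√(5 + 2*(-9)²) - 123/j = 1/√(5 + 2*81) - 123/j = 1/√(5 + 162) - 123/j = 1/√167 - 123/j = 1*(√167/167) - 123/j = √167/167 - 123/j = -123/j + √167/167)
-L(145) = -(-123/145 + √167/167) = 123/145 - √167/167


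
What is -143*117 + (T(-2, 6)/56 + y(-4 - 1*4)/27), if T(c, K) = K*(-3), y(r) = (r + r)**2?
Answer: -12641711/756 ≈ -16722.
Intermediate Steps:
y(r) = 4*r**2 (y(r) = (2*r)**2 = 4*r**2)
T(c, K) = -3*K
-143*117 + (T(-2, 6)/56 + y(-4 - 1*4)/27) = -143*117 + (-3*6/56 + (4*(-4 - 1*4)**2)/27) = -16731 + (-18*1/56 + (4*(-4 - 4)**2)*(1/27)) = -16731 + (-9/28 + (4*(-8)**2)*(1/27)) = -16731 + (-9/28 + (4*64)*(1/27)) = -16731 + (-9/28 + 256*(1/27)) = -16731 + (-9/28 + 256/27) = -16731 + 6925/756 = -12641711/756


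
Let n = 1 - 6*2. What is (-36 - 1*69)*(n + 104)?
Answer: -9765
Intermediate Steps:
n = -11 (n = 1 - 12 = -11)
(-36 - 1*69)*(n + 104) = (-36 - 1*69)*(-11 + 104) = (-36 - 69)*93 = -105*93 = -9765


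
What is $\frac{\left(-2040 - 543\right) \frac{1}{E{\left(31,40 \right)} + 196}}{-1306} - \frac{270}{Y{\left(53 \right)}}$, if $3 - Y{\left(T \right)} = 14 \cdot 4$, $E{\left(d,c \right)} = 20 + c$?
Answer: $\frac{90407619}{17719808} \approx 5.1021$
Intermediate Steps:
$Y{\left(T \right)} = -53$ ($Y{\left(T \right)} = 3 - 14 \cdot 4 = 3 - 56 = -53$)
$\frac{\left(-2040 - 543\right) \frac{1}{E{\left(31,40 \right)} + 196}}{-1306} - \frac{270}{Y{\left(53 \right)}} = \frac{\left(-2040 - 543\right) \frac{1}{\left(20 + 40\right) + 196}}{-1306} - \frac{270}{-53} = - \frac{2583}{60 + 196} \left(- \frac{1}{1306}\right) - - \frac{270}{53} = - \frac{2583}{256} \left(- \frac{1}{1306}\right) + \frac{270}{53} = \left(-2583\right) \frac{1}{256} \left(- \frac{1}{1306}\right) + \frac{270}{53} = \left(- \frac{2583}{256}\right) \left(- \frac{1}{1306}\right) + \frac{270}{53} = \frac{2583}{334336} + \frac{270}{53} = \frac{90407619}{17719808}$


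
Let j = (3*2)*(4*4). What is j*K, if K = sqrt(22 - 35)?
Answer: 96*I*sqrt(13) ≈ 346.13*I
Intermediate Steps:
K = I*sqrt(13) (K = sqrt(-13) = I*sqrt(13) ≈ 3.6056*I)
j = 96 (j = 6*16 = 96)
j*K = 96*(I*sqrt(13)) = 96*I*sqrt(13)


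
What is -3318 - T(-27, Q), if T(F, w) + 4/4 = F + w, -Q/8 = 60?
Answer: -2810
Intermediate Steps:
Q = -480 (Q = -8*60 = -480)
T(F, w) = -1 + F + w (T(F, w) = -1 + (F + w) = -1 + F + w)
-3318 - T(-27, Q) = -3318 - (-1 - 27 - 480) = -3318 - 1*(-508) = -3318 + 508 = -2810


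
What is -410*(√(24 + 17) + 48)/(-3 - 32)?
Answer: 3936/7 + 82*√41/7 ≈ 637.29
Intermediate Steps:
-410*(√(24 + 17) + 48)/(-3 - 32) = -410*(√41 + 48)/(-35) = -410*(48 + √41)*(-1)/35 = -410*(-48/35 - √41/35) = 3936/7 + 82*√41/7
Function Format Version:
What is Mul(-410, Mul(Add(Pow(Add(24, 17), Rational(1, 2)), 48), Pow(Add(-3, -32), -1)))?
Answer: Add(Rational(3936, 7), Mul(Rational(82, 7), Pow(41, Rational(1, 2)))) ≈ 637.29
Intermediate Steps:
Mul(-410, Mul(Add(Pow(Add(24, 17), Rational(1, 2)), 48), Pow(Add(-3, -32), -1))) = Mul(-410, Mul(Add(Pow(41, Rational(1, 2)), 48), Pow(-35, -1))) = Mul(-410, Mul(Add(48, Pow(41, Rational(1, 2))), Rational(-1, 35))) = Mul(-410, Add(Rational(-48, 35), Mul(Rational(-1, 35), Pow(41, Rational(1, 2))))) = Add(Rational(3936, 7), Mul(Rational(82, 7), Pow(41, Rational(1, 2))))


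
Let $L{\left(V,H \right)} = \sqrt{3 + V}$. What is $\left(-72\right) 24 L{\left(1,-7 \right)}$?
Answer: $-3456$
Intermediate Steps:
$\left(-72\right) 24 L{\left(1,-7 \right)} = \left(-72\right) 24 \sqrt{3 + 1} = - 1728 \sqrt{4} = \left(-1728\right) 2 = -3456$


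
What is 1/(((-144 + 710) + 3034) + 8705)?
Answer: 1/12305 ≈ 8.1268e-5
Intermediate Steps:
1/(((-144 + 710) + 3034) + 8705) = 1/((566 + 3034) + 8705) = 1/(3600 + 8705) = 1/12305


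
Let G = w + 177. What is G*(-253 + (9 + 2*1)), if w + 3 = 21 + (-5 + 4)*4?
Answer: -46222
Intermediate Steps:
w = 14 (w = -3 + (21 + (-5 + 4)*4) = -3 + (21 - 1*4) = -3 + (21 - 4) = -3 + 17 = 14)
G = 191 (G = 14 + 177 = 191)
G*(-253 + (9 + 2*1)) = 191*(-253 + (9 + 2*1)) = 191*(-253 + (9 + 2)) = 191*(-253 + 11) = 191*(-242) = -46222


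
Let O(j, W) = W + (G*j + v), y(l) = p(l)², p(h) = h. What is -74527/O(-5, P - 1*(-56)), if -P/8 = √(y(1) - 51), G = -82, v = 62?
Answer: -2459391/17624 - 372635*I*√2/35248 ≈ -139.55 - 14.951*I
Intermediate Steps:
y(l) = l²
P = -40*I*√2 (P = -8*√(1² - 51) = -8*√(1 - 51) = -40*I*√2 ≈ -56.569*I)
O(j, W) = 62 + W - 82*j (O(j, W) = W + (-82*j + 62) = W + (62 - 82*j) = 62 + W - 82*j)
-74527/O(-5, P - 1*(-56)) = -74527/(62 + (-40*I*√2 - 1*(-56)) - 82*(-5)) = -74527/(62 + (-40*I*√2 + 56) + 410) = -74527/(62 + (56 - 40*I*√2) + 410) = -74527/(528 - 40*I*√2)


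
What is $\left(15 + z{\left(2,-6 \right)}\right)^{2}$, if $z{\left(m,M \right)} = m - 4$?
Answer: $169$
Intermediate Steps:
$z{\left(m,M \right)} = -4 + m$
$\left(15 + z{\left(2,-6 \right)}\right)^{2} = \left(15 + \left(-4 + 2\right)\right)^{2} = \left(15 - 2\right)^{2} = 13^{2} = 169$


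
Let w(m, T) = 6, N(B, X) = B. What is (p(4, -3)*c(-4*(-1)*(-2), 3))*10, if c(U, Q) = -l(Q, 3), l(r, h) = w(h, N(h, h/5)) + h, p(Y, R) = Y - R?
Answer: -630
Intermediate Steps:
l(r, h) = 6 + h
c(U, Q) = -9 (c(U, Q) = -(6 + 3) = -1*9 = -9)
(p(4, -3)*c(-4*(-1)*(-2), 3))*10 = ((4 - 1*(-3))*(-9))*10 = ((4 + 3)*(-9))*10 = (7*(-9))*10 = -63*10 = -630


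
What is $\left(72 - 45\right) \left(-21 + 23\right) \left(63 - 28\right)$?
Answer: $1890$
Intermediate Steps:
$\left(72 - 45\right) \left(-21 + 23\right) \left(63 - 28\right) = 27 \cdot 2 \cdot 35 = 54 \cdot 35 = 1890$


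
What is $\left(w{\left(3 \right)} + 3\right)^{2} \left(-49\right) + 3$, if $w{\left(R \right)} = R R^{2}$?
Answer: $-44097$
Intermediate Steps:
$w{\left(R \right)} = R^{3}$
$\left(w{\left(3 \right)} + 3\right)^{2} \left(-49\right) + 3 = \left(3^{3} + 3\right)^{2} \left(-49\right) + 3 = \left(27 + 3\right)^{2} \left(-49\right) + 3 = 30^{2} \left(-49\right) + 3 = 900 \left(-49\right) + 3 = -44100 + 3 = -44097$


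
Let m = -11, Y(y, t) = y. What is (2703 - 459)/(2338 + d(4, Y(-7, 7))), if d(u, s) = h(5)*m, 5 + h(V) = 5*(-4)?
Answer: 748/871 ≈ 0.85878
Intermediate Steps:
h(V) = -25 (h(V) = -5 + 5*(-4) = -5 - 20 = -25)
d(u, s) = 275 (d(u, s) = -25*(-11) = 275)
(2703 - 459)/(2338 + d(4, Y(-7, 7))) = (2703 - 459)/(2338 + 275) = 2244/2613 = 2244*(1/2613) = 748/871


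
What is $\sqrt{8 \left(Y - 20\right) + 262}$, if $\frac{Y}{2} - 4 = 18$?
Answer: $\sqrt{454} \approx 21.307$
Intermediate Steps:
$Y = 44$ ($Y = 8 + 2 \cdot 18 = 8 + 36 = 44$)
$\sqrt{8 \left(Y - 20\right) + 262} = \sqrt{8 \left(44 - 20\right) + 262} = \sqrt{8 \cdot 24 + 262} = \sqrt{192 + 262} = \sqrt{454}$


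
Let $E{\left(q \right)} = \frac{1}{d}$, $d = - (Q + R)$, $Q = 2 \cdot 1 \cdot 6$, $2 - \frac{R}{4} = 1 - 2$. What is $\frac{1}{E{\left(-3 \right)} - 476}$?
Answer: $- \frac{24}{11425} \approx -0.0021007$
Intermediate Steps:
$R = 12$ ($R = 8 - 4 \left(1 - 2\right) = 8 - -4 = 8 + 4 = 12$)
$Q = 12$ ($Q = 2 \cdot 6 = 12$)
$d = -24$ ($d = - (12 + 12) = \left(-1\right) 24 = -24$)
$E{\left(q \right)} = - \frac{1}{24}$ ($E{\left(q \right)} = \frac{1}{-24} = - \frac{1}{24}$)
$\frac{1}{E{\left(-3 \right)} - 476} = \frac{1}{- \frac{1}{24} - 476} = \frac{1}{- \frac{11425}{24}} = - \frac{24}{11425}$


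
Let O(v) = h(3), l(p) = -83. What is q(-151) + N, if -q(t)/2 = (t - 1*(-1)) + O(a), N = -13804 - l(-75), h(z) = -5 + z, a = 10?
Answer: -13417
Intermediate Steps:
O(v) = -2 (O(v) = -5 + 3 = -2)
N = -13721 (N = -13804 - 1*(-83) = -13804 + 83 = -13721)
q(t) = 2 - 2*t (q(t) = -2*((t - 1*(-1)) - 2) = -2*((t + 1) - 2) = -2*((1 + t) - 2) = -2*(-1 + t) = 2 - 2*t)
q(-151) + N = (2 - 2*(-151)) - 13721 = (2 + 302) - 13721 = 304 - 13721 = -13417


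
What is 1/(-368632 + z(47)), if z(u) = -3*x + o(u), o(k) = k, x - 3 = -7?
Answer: -1/368573 ≈ -2.7132e-6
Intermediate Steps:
x = -4 (x = 3 - 7 = -4)
z(u) = 12 + u (z(u) = -3*(-4) + u = 12 + u)
1/(-368632 + z(47)) = 1/(-368632 + (12 + 47)) = 1/(-368632 + 59) = 1/(-368573) = -1/368573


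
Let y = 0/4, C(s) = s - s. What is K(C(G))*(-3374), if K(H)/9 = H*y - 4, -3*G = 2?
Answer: 121464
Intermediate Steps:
G = -⅔ (G = -⅓*2 = -⅔ ≈ -0.66667)
C(s) = 0
y = 0 (y = 0*(¼) = 0)
K(H) = -36 (K(H) = 9*(H*0 - 4) = 9*(0 - 4) = 9*(-4) = -36)
K(C(G))*(-3374) = -36*(-3374) = 121464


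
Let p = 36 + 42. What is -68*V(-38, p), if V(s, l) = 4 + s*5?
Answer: 12648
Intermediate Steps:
p = 78
V(s, l) = 4 + 5*s
-68*V(-38, p) = -68*(4 + 5*(-38)) = -68*(4 - 190) = -68*(-186) = 12648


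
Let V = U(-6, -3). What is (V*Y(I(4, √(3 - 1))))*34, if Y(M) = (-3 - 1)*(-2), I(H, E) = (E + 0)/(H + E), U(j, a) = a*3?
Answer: -2448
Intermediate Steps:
U(j, a) = 3*a
I(H, E) = E/(E + H)
Y(M) = 8 (Y(M) = -4*(-2) = 8)
V = -9 (V = 3*(-3) = -9)
(V*Y(I(4, √(3 - 1))))*34 = -9*8*34 = -72*34 = -2448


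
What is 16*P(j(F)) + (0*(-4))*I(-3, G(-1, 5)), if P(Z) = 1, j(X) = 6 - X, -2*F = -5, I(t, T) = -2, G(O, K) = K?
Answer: 16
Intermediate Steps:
F = 5/2 (F = -½*(-5) = 5/2 ≈ 2.5000)
16*P(j(F)) + (0*(-4))*I(-3, G(-1, 5)) = 16*1 + (0*(-4))*(-2) = 16 + 0*(-2) = 16 + 0 = 16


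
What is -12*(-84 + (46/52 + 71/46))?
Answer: 292680/299 ≈ 978.86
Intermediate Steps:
-12*(-84 + (46/52 + 71/46)) = -12*(-84 + (46*(1/52) + 71*(1/46))) = -12*(-84 + (23/26 + 71/46)) = -12*(-84 + 726/299) = -12*(-24390/299) = 292680/299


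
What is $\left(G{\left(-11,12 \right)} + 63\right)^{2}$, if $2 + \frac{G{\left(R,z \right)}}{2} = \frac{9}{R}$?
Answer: $\frac{398161}{121} \approx 3290.6$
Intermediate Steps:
$G{\left(R,z \right)} = -4 + \frac{18}{R}$ ($G{\left(R,z \right)} = -4 + 2 \frac{9}{R} = -4 + \frac{18}{R}$)
$\left(G{\left(-11,12 \right)} + 63\right)^{2} = \left(\left(-4 + \frac{18}{-11}\right) + 63\right)^{2} = \left(\left(-4 + 18 \left(- \frac{1}{11}\right)\right) + 63\right)^{2} = \left(\left(-4 - \frac{18}{11}\right) + 63\right)^{2} = \left(- \frac{62}{11} + 63\right)^{2} = \left(\frac{631}{11}\right)^{2} = \frac{398161}{121}$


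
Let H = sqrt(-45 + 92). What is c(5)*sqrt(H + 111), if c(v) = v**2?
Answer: 25*sqrt(111 + sqrt(47)) ≈ 271.40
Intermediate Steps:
H = sqrt(47) ≈ 6.8557
c(5)*sqrt(H + 111) = 5**2*sqrt(sqrt(47) + 111) = 25*sqrt(111 + sqrt(47))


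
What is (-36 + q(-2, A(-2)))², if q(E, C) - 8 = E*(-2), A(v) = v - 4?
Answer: 576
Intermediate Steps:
A(v) = -4 + v
q(E, C) = 8 - 2*E (q(E, C) = 8 + E*(-2) = 8 - 2*E)
(-36 + q(-2, A(-2)))² = (-36 + (8 - 2*(-2)))² = (-36 + (8 + 4))² = (-36 + 12)² = (-24)² = 576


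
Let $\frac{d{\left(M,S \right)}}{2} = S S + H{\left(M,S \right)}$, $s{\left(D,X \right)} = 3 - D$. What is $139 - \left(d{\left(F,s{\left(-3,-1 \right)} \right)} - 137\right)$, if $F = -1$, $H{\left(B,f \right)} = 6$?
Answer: $192$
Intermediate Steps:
$d{\left(M,S \right)} = 12 + 2 S^{2}$ ($d{\left(M,S \right)} = 2 \left(S S + 6\right) = 2 \left(S^{2} + 6\right) = 2 \left(6 + S^{2}\right) = 12 + 2 S^{2}$)
$139 - \left(d{\left(F,s{\left(-3,-1 \right)} \right)} - 137\right) = 139 - \left(\left(12 + 2 \left(3 - -3\right)^{2}\right) - 137\right) = 139 - \left(\left(12 + 2 \left(3 + 3\right)^{2}\right) - 137\right) = 139 - \left(\left(12 + 2 \cdot 6^{2}\right) - 137\right) = 139 - \left(\left(12 + 2 \cdot 36\right) - 137\right) = 139 - \left(\left(12 + 72\right) - 137\right) = 139 - \left(84 - 137\right) = 139 - -53 = 139 + 53 = 192$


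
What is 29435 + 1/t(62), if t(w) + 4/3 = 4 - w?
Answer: 5239427/178 ≈ 29435.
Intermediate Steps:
t(w) = 8/3 - w (t(w) = -4/3 + (4 - w) = 8/3 - w)
29435 + 1/t(62) = 29435 + 1/(8/3 - 1*62) = 29435 + 1/(8/3 - 62) = 29435 + 1/(-178/3) = 29435 - 3/178 = 5239427/178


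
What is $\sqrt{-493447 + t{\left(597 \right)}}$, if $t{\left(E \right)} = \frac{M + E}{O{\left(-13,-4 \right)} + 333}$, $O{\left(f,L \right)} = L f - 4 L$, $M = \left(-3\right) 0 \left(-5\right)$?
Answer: $\frac{5 i \sqrt{3173861266}}{401} \approx 702.46 i$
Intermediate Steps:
$M = 0$ ($M = 0 \left(-5\right) = 0$)
$O{\left(f,L \right)} = - 4 L + L f$
$t{\left(E \right)} = \frac{E}{401}$ ($t{\left(E \right)} = \frac{0 + E}{- 4 \left(-4 - 13\right) + 333} = \frac{E}{\left(-4\right) \left(-17\right) + 333} = \frac{E}{68 + 333} = \frac{E}{401}$)
$\sqrt{-493447 + t{\left(597 \right)}} = \sqrt{-493447 + \frac{1}{401} \cdot 597} = \sqrt{-493447 + \frac{597}{401}} = \sqrt{- \frac{197871650}{401}} = \frac{5 i \sqrt{3173861266}}{401}$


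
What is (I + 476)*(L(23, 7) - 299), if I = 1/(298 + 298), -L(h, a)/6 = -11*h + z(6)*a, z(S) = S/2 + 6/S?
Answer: 298165547/596 ≈ 5.0028e+5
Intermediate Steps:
z(S) = S/2 + 6/S (z(S) = S*(½) + 6/S = S/2 + 6/S)
L(h, a) = -24*a + 66*h (L(h, a) = -6*(-11*h + ((½)*6 + 6/6)*a) = -6*(-11*h + (3 + 6*(⅙))*a) = -6*(-11*h + (3 + 1)*a) = -6*(-11*h + 4*a) = -24*a + 66*h)
I = 1/596 ≈ 0.0016779
(I + 476)*(L(23, 7) - 299) = (1/596 + 476)*((-24*7 + 66*23) - 299) = 283697*((-168 + 1518) - 299)/596 = 283697*(1350 - 299)/596 = (283697/596)*1051 = 298165547/596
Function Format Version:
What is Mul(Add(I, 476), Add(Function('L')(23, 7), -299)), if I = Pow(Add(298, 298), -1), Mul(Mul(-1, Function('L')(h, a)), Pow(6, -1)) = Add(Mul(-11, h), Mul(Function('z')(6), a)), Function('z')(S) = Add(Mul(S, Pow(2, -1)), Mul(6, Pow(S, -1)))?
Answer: Rational(298165547, 596) ≈ 5.0028e+5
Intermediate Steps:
Function('z')(S) = Add(Mul(Rational(1, 2), S), Mul(6, Pow(S, -1))) (Function('z')(S) = Add(Mul(S, Rational(1, 2)), Mul(6, Pow(S, -1))) = Add(Mul(Rational(1, 2), S), Mul(6, Pow(S, -1))))
Function('L')(h, a) = Add(Mul(-24, a), Mul(66, h)) (Function('L')(h, a) = Mul(-6, Add(Mul(-11, h), Mul(Add(Mul(Rational(1, 2), 6), Mul(6, Pow(6, -1))), a))) = Mul(-6, Add(Mul(-11, h), Mul(Add(3, Mul(6, Rational(1, 6))), a))) = Mul(-6, Add(Mul(-11, h), Mul(Add(3, 1), a))) = Mul(-6, Add(Mul(-11, h), Mul(4, a))) = Add(Mul(-24, a), Mul(66, h)))
I = Rational(1, 596) (I = Pow(596, -1) = Rational(1, 596) ≈ 0.0016779)
Mul(Add(I, 476), Add(Function('L')(23, 7), -299)) = Mul(Add(Rational(1, 596), 476), Add(Add(Mul(-24, 7), Mul(66, 23)), -299)) = Mul(Rational(283697, 596), Add(Add(-168, 1518), -299)) = Mul(Rational(283697, 596), Add(1350, -299)) = Mul(Rational(283697, 596), 1051) = Rational(298165547, 596)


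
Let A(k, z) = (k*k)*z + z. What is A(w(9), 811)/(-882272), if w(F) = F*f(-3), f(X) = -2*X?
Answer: -2365687/882272 ≈ -2.6814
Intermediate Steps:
w(F) = 6*F (w(F) = F*(-2*(-3)) = F*6 = 6*F)
A(k, z) = z + z*k² (A(k, z) = k²*z + z = z*k² + z = z + z*k²)
A(w(9), 811)/(-882272) = (811*(1 + (6*9)²))/(-882272) = (811*(1 + 54²))*(-1/882272) = (811*(1 + 2916))*(-1/882272) = (811*2917)*(-1/882272) = 2365687*(-1/882272) = -2365687/882272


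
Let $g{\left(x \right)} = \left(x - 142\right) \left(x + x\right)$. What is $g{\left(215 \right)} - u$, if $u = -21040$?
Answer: $52430$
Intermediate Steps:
$g{\left(x \right)} = 2 x \left(-142 + x\right)$ ($g{\left(x \right)} = \left(-142 + x\right) 2 x = 2 x \left(-142 + x\right)$)
$g{\left(215 \right)} - u = 2 \cdot 215 \left(-142 + 215\right) - -21040 = 2 \cdot 215 \cdot 73 + 21040 = 31390 + 21040 = 52430$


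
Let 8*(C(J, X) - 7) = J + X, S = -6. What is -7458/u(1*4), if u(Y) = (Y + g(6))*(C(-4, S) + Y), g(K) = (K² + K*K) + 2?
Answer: -4972/507 ≈ -9.8067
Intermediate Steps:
g(K) = 2 + 2*K² (g(K) = (K² + K²) + 2 = 2*K² + 2 = 2 + 2*K²)
C(J, X) = 7 + J/8 + X/8 (C(J, X) = 7 + (J + X)/8 = 7 + (J/8 + X/8) = 7 + J/8 + X/8)
u(Y) = (74 + Y)*(23/4 + Y) (u(Y) = (Y + (2 + 2*6²))*((7 + (⅛)*(-4) + (⅛)*(-6)) + Y) = (Y + (2 + 2*36))*((7 - ½ - ¾) + Y) = (Y + (2 + 72))*(23/4 + Y) = (Y + 74)*(23/4 + Y) = (74 + Y)*(23/4 + Y))
-7458/u(1*4) = -7458/(851/2 + (1*4)² + 319*(1*4)/4) = -7458/(851/2 + 4² + (319/4)*4) = -7458/(851/2 + 16 + 319) = -7458/1521/2 = -7458*2/1521 = -4972/507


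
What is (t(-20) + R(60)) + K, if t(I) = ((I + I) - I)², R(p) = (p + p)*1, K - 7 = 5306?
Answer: 5833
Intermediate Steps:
K = 5313 (K = 7 + 5306 = 5313)
R(p) = 2*p (R(p) = (2*p)*1 = 2*p)
t(I) = I² (t(I) = (2*I - I)² = I²)
(t(-20) + R(60)) + K = ((-20)² + 2*60) + 5313 = (400 + 120) + 5313 = 520 + 5313 = 5833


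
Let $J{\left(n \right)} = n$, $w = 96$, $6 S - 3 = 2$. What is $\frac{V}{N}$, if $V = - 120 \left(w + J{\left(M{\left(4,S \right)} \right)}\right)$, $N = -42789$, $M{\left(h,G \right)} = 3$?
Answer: $\frac{3960}{14263} \approx 0.27764$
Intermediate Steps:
$S = \frac{5}{6}$ ($S = \frac{1}{2} + \frac{1}{6} \cdot 2 = \frac{1}{2} + \frac{1}{3} = \frac{5}{6} \approx 0.83333$)
$V = -11880$ ($V = - 120 \left(96 + 3\right) = \left(-120\right) 99 = -11880$)
$\frac{V}{N} = - \frac{11880}{-42789} = \left(-11880\right) \left(- \frac{1}{42789}\right) = \frac{3960}{14263}$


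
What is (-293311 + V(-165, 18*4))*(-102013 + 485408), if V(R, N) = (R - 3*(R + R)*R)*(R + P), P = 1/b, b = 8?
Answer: 81789577520815/8 ≈ 1.0224e+13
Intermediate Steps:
P = ⅛ (P = 1/8 = ⅛ ≈ 0.12500)
V(R, N) = (⅛ + R)*(R - 6*R²) (V(R, N) = (R - 3*(R + R)*R)*(R + ⅛) = (R - 3*2*R*R)*(⅛ + R) = (R - 6*R²)*(⅛ + R) = (⅛ + R)*(R - 6*R²))
(-293311 + V(-165, 18*4))*(-102013 + 485408) = (-293311 + (⅛)*(-165)*(1 - 48*(-165)² + 2*(-165)))*(-102013 + 485408) = (-293311 + (⅛)*(-165)*(1 - 48*27225 - 330))*383395 = (-293311 + (⅛)*(-165)*(1 - 1306800 - 330))*383395 = (-293311 + (⅛)*(-165)*(-1307129))*383395 = (-293311 + 215676285/8)*383395 = (213329797/8)*383395 = 81789577520815/8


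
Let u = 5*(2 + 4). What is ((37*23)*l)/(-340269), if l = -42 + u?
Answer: 3404/113423 ≈ 0.030012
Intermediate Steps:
u = 30 (u = 5*6 = 30)
l = -12 (l = -42 + 30 = -12)
((37*23)*l)/(-340269) = ((37*23)*(-12))/(-340269) = (851*(-12))*(-1/340269) = -10212*(-1/340269) = 3404/113423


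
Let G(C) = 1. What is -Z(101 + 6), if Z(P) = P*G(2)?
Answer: -107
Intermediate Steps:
Z(P) = P (Z(P) = P*1 = P)
-Z(101 + 6) = -(101 + 6) = -1*107 = -107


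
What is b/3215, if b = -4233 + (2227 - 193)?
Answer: -2199/3215 ≈ -0.68398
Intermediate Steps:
b = -2199 (b = -4233 + 2034 = -2199)
b/3215 = -2199/3215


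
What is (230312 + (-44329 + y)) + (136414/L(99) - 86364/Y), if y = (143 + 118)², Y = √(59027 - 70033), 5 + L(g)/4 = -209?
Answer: 108688305/428 + 43182*I*√11006/5503 ≈ 2.5394e+5 + 823.22*I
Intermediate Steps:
L(g) = -856 (L(g) = -20 + 4*(-209) = -20 - 836 = -856)
Y = I*√11006 (Y = √(-11006) = I*√11006 ≈ 104.91*I)
y = 68121 (y = 261² = 68121)
(230312 + (-44329 + y)) + (136414/L(99) - 86364/Y) = (230312 + (-44329 + 68121)) + (136414/(-856) - 86364*(-I*√11006/11006)) = (230312 + 23792) + (136414*(-1/856) - (-43182)*I*√11006/5503) = 254104 + (-68207/428 + 43182*I*√11006/5503) = 108688305/428 + 43182*I*√11006/5503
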